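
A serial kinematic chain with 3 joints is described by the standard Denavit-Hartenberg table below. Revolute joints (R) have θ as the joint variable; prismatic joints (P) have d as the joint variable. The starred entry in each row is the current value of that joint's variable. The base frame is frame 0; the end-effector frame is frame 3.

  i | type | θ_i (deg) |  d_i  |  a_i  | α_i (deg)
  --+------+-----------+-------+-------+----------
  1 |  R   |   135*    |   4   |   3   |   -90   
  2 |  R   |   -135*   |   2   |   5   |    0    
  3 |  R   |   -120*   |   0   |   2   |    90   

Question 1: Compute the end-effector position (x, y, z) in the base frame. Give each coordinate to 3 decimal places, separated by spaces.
after link 1: o_1 = (-2.1213, 2.1213, 4.0000)
after link 2: o_2 = (-1.0355, -1.7929, 7.5355)
after link 3: o_3 = (-0.6695, -2.1589, 5.6037)

-0.670 -2.159 5.604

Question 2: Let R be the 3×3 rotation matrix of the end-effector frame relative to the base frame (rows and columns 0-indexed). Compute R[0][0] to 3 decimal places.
0.183

End-effector x-axis (col 0 of R) = (0.1830,-0.1830,-0.9659)
R[0][0] = 0.1830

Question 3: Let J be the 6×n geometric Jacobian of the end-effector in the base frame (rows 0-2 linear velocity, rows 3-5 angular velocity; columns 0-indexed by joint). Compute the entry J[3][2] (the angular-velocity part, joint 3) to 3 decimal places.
-0.707

axis z_2 = (-0.7071,-0.7071,0.0000); lever o_n−o_2 = (0.3660,-0.3660,-1.9319)
cross product → J_v[:, 2] = (1.3660,-1.3660,0.5176)
J_ω[:, 2] = z_2
entry J[3][2] = -0.7071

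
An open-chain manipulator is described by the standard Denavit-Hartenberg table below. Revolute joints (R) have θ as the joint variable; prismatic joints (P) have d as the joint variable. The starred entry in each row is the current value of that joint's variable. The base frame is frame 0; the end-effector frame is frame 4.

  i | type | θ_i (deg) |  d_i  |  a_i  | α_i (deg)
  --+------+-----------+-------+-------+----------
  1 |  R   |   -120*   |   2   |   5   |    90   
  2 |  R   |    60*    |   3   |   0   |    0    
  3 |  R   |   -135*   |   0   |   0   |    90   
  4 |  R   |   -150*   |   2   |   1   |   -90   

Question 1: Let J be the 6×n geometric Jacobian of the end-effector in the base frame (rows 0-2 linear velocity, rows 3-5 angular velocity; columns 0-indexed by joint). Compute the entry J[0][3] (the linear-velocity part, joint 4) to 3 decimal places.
0.685

axis z_3 = (0.4830,0.8365,-0.2588); lever o_n−o_3 = (1.5110,1.6171,0.3189)
cross product → J_v[:, 3] = (0.6853,-0.5451,-0.4830)
J_ω[:, 3] = z_3
entry J[0][3] = 0.6853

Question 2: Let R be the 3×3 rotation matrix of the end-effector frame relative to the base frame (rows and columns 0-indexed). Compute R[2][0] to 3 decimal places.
End-effector x-axis (col 0 of R) = (0.5451,-0.0559,0.8365)
R[2][0] = 0.8365

0.837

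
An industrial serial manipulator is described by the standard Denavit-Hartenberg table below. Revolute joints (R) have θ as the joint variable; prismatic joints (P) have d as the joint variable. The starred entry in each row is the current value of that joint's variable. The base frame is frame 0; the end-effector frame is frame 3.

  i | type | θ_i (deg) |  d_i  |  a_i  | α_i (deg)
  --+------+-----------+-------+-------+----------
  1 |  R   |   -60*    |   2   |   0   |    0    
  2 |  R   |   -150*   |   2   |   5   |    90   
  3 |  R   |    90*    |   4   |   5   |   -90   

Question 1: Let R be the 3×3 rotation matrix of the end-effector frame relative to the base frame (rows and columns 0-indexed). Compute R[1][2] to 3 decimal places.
End-effector z-axis (col 2 of R) = (0.8660,-0.5000,0.0000)
R[1][2] = -0.5000

-0.500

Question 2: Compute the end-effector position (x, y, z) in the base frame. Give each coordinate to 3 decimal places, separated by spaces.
after link 1: o_1 = (0.0000, 0.0000, 2.0000)
after link 2: o_2 = (-4.3301, 2.5000, 4.0000)
after link 3: o_3 = (-2.3301, 5.9641, 9.0000)

-2.330 5.964 9.000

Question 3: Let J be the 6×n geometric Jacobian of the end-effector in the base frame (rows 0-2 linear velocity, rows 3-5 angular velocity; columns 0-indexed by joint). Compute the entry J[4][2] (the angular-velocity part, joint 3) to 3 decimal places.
0.866

axis z_2 = (0.5000,0.8660,0.0000); lever o_n−o_2 = (2.0000,3.4641,5.0000)
cross product → J_v[:, 2] = (4.3301,-2.5000,0.0000)
J_ω[:, 2] = z_2
entry J[4][2] = 0.8660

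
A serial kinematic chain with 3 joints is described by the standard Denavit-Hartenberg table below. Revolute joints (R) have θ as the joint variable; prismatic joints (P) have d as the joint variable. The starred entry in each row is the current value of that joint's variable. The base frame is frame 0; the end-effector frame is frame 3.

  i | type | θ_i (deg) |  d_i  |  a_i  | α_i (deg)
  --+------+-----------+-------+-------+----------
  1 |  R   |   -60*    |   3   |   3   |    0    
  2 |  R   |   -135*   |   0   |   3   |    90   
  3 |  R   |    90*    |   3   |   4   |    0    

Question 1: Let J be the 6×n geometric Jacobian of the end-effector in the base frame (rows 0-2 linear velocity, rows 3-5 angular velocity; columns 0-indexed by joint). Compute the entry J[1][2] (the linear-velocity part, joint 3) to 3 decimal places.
axis z_2 = (0.2588,0.9659,0.0000); lever o_n−o_2 = (0.7765,2.8978,4.0000)
cross product → J_v[:, 2] = (3.8637,-1.0353,0.0000)
J_ω[:, 2] = z_2
entry J[1][2] = -1.0353

-1.035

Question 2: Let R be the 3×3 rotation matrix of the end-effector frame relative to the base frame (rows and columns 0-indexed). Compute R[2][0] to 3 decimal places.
End-effector x-axis (col 0 of R) = (-0.0000,-0.0000,1.0000)
R[2][0] = 1.0000

1.000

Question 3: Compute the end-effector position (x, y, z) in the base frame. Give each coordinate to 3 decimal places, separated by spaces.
-0.621 1.076 7.000

after link 1: o_1 = (1.5000, -2.5981, 3.0000)
after link 2: o_2 = (-1.3978, -1.8216, 3.0000)
after link 3: o_3 = (-0.6213, 1.0762, 7.0000)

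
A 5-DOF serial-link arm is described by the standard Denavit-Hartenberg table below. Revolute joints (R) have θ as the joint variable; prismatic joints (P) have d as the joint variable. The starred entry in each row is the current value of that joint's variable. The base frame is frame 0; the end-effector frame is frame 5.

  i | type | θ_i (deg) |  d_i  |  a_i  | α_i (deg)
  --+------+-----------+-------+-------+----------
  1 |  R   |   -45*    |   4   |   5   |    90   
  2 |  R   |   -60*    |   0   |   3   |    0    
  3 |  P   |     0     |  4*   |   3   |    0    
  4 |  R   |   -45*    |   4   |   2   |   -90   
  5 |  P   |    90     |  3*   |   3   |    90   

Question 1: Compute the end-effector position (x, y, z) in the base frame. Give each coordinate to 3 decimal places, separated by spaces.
after link 1: o_1 = (3.5355, -3.5355, 4.0000)
after link 2: o_2 = (4.5962, -4.5962, 1.4019)
after link 3: o_3 = (2.8284, -8.4853, -1.1962)
after link 4: o_4 = (-0.3660, -10.9477, -3.1280)
after link 5: o_5 = (3.8043, -10.8754, -3.9045)

3.804 -10.875 -3.904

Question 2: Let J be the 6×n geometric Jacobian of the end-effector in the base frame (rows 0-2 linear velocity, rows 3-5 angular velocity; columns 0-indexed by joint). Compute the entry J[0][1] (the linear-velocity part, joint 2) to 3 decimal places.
axis z_1 = (-0.7071,-0.7071,0.0000); lever o_n−o_1 = (0.2688,-7.3399,-7.9045)
cross product → J_v[:, 1] = (5.5893,-5.5893,5.3801)
J_ω[:, 1] = z_1
entry J[0][1] = 5.5893

5.589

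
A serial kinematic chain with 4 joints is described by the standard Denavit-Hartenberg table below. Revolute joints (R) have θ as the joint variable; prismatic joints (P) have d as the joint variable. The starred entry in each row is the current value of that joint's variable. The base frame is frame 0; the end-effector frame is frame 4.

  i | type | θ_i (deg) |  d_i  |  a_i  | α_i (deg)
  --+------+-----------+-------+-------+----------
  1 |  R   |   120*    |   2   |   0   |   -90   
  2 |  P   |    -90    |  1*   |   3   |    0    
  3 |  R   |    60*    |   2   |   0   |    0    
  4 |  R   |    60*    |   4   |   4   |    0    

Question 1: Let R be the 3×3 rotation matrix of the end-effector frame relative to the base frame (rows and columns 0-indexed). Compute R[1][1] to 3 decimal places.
-0.433

End-effector y-axis (col 1 of R) = (0.2500,-0.4330,-0.8660)
R[1][1] = -0.4330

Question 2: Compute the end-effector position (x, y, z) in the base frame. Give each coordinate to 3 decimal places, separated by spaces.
-7.794 -0.500 3.000

after link 1: o_1 = (0.0000, 0.0000, 2.0000)
after link 2: o_2 = (-0.8660, -0.5000, 5.0000)
after link 3: o_3 = (-2.5981, -1.5000, 5.0000)
after link 4: o_4 = (-7.7942, -0.5000, 3.0000)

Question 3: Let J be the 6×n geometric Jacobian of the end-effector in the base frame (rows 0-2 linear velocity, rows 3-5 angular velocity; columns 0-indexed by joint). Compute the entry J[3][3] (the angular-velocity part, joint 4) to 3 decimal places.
-0.866

axis z_3 = (-0.8660,-0.5000,0.0000); lever o_n−o_3 = (-5.1962,1.0000,-2.0000)
cross product → J_v[:, 3] = (1.0000,-1.7321,-3.4641)
J_ω[:, 3] = z_3
entry J[3][3] = -0.8660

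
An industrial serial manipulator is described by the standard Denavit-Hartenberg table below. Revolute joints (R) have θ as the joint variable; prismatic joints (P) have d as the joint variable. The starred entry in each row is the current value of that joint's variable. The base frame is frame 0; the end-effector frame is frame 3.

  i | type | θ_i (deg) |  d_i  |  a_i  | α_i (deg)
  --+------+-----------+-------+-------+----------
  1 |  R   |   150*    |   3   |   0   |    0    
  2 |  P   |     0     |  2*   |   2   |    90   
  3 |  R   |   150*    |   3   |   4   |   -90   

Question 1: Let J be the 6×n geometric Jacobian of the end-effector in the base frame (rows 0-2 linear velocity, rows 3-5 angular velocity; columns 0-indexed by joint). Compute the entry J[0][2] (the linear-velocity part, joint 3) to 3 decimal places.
axis z_2 = (0.5000,0.8660,0.0000); lever o_n−o_2 = (4.5000,0.8660,2.0000)
cross product → J_v[:, 2] = (1.7321,-1.0000,-3.4641)
J_ω[:, 2] = z_2
entry J[0][2] = 1.7321

1.732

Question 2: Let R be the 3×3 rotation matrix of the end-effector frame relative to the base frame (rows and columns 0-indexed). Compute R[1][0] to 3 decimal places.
End-effector x-axis (col 0 of R) = (0.7500,-0.4330,0.5000)
R[1][0] = -0.4330

-0.433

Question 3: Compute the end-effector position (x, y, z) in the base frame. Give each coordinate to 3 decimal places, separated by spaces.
2.768 1.866 7.000

after link 1: o_1 = (0.0000, 0.0000, 3.0000)
after link 2: o_2 = (-1.7321, 1.0000, 5.0000)
after link 3: o_3 = (2.7679, 1.8660, 7.0000)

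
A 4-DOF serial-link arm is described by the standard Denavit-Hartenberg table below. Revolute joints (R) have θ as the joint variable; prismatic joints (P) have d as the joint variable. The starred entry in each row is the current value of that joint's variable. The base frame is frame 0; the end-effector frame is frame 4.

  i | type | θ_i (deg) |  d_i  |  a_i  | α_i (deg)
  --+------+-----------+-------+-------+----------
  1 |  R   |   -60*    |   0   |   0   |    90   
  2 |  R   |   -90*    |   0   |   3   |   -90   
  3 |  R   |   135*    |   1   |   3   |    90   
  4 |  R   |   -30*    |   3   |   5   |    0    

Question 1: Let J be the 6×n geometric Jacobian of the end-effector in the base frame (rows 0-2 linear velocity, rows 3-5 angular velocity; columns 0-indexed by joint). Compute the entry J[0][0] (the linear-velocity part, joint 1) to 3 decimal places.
axis z_0 = ẑ; lever o_n−o_0 = (5.5759,4.9513,0.0619)
cross product → J_v[:, 0] = (-4.9513,5.5759,0.0000)
J_ω[:, 0] = z_0
entry J[0][0] = -4.9513

-4.951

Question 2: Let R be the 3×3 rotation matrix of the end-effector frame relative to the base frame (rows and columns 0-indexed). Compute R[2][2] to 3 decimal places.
End-effector z-axis (col 2 of R) = (0.6124,0.3536,-0.7071)
R[2][2] = -0.7071

-0.707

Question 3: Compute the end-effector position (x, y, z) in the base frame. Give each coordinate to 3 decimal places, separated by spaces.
5.576 4.951 0.062

after link 1: o_1 = (0.0000, 0.0000, 0.0000)
after link 2: o_2 = (-0.0000, -0.0000, -3.0000)
after link 3: o_3 = (2.3371, 0.1946, -0.8787)
after link 4: o_4 = (5.5759, 4.9513, 0.0619)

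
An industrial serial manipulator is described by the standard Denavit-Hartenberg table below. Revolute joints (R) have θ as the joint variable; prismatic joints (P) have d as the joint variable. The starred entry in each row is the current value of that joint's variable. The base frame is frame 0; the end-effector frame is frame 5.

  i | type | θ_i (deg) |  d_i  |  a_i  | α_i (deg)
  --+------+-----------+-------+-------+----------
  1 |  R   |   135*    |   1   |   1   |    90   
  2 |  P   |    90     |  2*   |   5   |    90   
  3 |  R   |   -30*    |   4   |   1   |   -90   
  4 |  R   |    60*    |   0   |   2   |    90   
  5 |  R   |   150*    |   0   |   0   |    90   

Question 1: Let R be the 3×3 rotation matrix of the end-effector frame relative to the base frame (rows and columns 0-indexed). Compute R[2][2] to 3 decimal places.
End-effector z-axis (col 2 of R) = (0.7481,0.1358,0.6495)
R[2][2] = 0.6495

0.650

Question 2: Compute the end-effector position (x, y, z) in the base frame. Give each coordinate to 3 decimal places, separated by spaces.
after link 1: o_1 = (-0.7071, 0.7071, 1.0000)
after link 2: o_2 = (0.7071, 2.1213, 6.0000)
after link 3: o_3 = (-2.4749, 4.5962, 6.8660)
after link 4: o_4 = (-1.6037, 3.0179, 7.7321)
after link 5: o_5 = (-1.6037, 3.0179, 7.7321)

-1.604 3.018 7.732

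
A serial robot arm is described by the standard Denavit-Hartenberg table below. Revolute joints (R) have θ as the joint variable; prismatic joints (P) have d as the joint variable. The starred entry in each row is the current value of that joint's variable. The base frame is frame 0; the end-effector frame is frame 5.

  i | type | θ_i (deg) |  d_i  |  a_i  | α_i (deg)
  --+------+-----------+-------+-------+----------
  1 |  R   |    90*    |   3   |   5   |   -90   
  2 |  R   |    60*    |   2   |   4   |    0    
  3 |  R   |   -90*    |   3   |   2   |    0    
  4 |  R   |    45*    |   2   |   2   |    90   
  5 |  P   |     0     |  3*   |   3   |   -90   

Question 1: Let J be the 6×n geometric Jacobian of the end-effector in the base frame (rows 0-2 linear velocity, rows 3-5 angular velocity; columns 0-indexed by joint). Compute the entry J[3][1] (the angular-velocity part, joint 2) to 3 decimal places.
axis z_1 = (-1.0000,0.0000,0.0000); lever o_n−o_1 = (-7.0000,9.3381,-0.8604)
cross product → J_v[:, 1] = (-0.0000,-0.8604,-9.3381)
J_ω[:, 1] = z_1
entry J[3][1] = -1.0000

-1.000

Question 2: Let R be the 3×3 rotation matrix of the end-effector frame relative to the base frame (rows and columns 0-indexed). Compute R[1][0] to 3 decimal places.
0.966

End-effector x-axis (col 0 of R) = (0.0000,0.9659,-0.2588)
R[1][0] = 0.9659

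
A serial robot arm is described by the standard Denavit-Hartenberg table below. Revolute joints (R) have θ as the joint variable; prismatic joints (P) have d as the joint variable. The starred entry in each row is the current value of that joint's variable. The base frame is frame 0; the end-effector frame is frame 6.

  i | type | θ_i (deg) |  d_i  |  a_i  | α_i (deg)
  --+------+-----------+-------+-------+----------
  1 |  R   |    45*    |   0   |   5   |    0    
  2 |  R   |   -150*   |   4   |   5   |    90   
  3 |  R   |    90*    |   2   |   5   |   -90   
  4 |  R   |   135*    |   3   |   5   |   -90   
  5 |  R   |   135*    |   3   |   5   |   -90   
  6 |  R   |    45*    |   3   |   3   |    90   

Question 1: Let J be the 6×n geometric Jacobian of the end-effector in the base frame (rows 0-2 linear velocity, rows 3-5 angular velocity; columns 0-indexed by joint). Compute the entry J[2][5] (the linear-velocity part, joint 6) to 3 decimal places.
axis z_5 = (-0.3000,0.8124,0.5000); lever o_n−o_5 = (-0.8637,0.8747,4.0607)
cross product → J_v[:, 5] = (2.8616,0.7861,0.4393)
J_ω[:, 5] = z_5
entry J[2][5] = 0.4393

0.439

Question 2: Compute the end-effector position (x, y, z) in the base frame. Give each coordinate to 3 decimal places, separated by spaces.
after link 1: o_1 = (3.5355, 3.5355, 0.0000)
after link 2: o_2 = (2.2414, -1.2941, 4.0000)
after link 3: o_3 = (0.3096, -0.7765, 9.0000)
after link 4: o_4 = (4.5011, 1.2063, 5.4645)
after link 5: o_5 = (-0.8778, -1.0127, 5.8431)
after link 6: o_6 = (-1.7415, -0.1381, 9.9038)

-1.742 -0.138 9.904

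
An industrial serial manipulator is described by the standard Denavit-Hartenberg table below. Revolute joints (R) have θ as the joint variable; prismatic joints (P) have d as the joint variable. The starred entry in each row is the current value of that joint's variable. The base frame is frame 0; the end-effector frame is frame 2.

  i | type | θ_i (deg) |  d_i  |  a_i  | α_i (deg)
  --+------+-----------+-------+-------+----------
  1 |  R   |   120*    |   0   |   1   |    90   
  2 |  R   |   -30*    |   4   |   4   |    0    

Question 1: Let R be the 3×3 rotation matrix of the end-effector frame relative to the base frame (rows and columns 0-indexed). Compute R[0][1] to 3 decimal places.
End-effector y-axis (col 1 of R) = (-0.2500,0.4330,0.8660)
R[0][1] = -0.2500

-0.250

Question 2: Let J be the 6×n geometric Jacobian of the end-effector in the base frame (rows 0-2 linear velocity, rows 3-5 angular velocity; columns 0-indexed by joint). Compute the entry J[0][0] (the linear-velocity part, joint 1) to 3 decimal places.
axis z_0 = ẑ; lever o_n−o_0 = (1.2321,5.8660,-2.0000)
cross product → J_v[:, 0] = (-5.8660,1.2321,0.0000)
J_ω[:, 0] = z_0
entry J[0][0] = -5.8660

-5.866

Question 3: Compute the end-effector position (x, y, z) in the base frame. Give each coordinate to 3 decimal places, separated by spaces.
after link 1: o_1 = (-0.5000, 0.8660, 0.0000)
after link 2: o_2 = (1.2321, 5.8660, -2.0000)

1.232 5.866 -2.000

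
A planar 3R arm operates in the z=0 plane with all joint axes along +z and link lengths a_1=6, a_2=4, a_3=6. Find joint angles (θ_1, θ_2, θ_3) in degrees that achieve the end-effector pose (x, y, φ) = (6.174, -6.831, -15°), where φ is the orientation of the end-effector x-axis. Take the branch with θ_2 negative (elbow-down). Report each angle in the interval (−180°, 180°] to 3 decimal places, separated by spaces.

wrist centre = target − a_3·(cos φ, sin φ) = (0.3784, -5.2781)
cos θ_2 = (28.0014−6²−4²)/(2·6·4) = -0.5000; θ_2 = -119.9981° (elbow-down)
β = atan2(-5.2781,0.3784) = -85.8988°; ψ = atan2(-3.4642,4.0001) = -40.8931°
θ_1 = β − ψ = -45.0057°
θ_3 = φ − θ_1 − θ_2 = 150.0038° (wrapped to (-180°,180°])

-45.006 -119.998 150.004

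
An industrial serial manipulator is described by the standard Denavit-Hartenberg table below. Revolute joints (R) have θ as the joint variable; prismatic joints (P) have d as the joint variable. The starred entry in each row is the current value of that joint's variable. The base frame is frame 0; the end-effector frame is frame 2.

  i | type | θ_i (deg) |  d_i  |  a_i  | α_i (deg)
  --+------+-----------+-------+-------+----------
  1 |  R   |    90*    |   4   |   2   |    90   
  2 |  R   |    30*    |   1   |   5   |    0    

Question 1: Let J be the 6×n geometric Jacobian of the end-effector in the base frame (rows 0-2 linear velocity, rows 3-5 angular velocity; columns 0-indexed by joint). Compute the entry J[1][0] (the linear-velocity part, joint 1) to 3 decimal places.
1.000

axis z_0 = ẑ; lever o_n−o_0 = (1.0000,6.3301,6.5000)
cross product → J_v[:, 0] = (-6.3301,1.0000,0.0000)
J_ω[:, 0] = z_0
entry J[1][0] = 1.0000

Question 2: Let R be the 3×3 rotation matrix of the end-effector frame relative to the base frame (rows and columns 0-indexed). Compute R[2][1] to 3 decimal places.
End-effector y-axis (col 1 of R) = (-0.0000,-0.5000,0.8660)
R[2][1] = 0.8660

0.866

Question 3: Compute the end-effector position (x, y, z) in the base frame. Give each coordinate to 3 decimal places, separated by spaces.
after link 1: o_1 = (0.0000, 2.0000, 4.0000)
after link 2: o_2 = (1.0000, 6.3301, 6.5000)

1.000 6.330 6.500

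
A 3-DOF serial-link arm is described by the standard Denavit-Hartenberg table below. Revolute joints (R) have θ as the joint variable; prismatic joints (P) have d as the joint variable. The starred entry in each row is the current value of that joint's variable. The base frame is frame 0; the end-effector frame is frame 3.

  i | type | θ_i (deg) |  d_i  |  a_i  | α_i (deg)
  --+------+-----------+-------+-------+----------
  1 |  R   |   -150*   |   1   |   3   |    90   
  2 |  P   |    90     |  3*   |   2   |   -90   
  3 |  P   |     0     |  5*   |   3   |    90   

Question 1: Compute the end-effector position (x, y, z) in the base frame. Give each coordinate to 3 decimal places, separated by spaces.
after link 1: o_1 = (-2.5981, -1.5000, 1.0000)
after link 2: o_2 = (-4.0981, 1.0981, 3.0000)
after link 3: o_3 = (0.2321, 3.5981, 6.0000)

0.232 3.598 6.000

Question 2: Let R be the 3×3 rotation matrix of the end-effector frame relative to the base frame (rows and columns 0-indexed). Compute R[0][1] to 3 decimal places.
0.866

End-effector y-axis (col 1 of R) = (0.8660,0.5000,0.0000)
R[0][1] = 0.8660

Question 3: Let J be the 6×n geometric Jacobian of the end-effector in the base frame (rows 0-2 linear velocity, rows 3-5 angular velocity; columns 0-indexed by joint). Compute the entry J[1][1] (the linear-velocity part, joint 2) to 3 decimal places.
0.866

prismatic axis z_1 = (-0.5000,0.8660,0.0000)
J_v[:, 1] = z_1; J_ω[:, 1] = (0,0,0)
entry J[1][1] = 0.8660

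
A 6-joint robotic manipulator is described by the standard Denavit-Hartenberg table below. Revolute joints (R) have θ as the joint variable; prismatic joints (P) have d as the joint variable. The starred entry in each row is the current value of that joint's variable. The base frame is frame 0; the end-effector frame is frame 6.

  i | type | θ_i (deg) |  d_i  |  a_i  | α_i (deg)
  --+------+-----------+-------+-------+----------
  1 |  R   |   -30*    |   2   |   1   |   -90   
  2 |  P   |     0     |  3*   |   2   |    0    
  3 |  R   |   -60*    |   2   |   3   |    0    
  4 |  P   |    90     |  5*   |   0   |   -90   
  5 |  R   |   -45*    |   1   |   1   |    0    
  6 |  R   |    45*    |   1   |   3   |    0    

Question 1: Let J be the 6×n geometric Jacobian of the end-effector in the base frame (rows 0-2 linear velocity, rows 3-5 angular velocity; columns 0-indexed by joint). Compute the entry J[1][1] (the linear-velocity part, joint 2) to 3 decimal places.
0.866

prismatic axis z_1 = (0.5000,0.8660,0.0000)
J_v[:, 1] = z_1; J_ω[:, 1] = (0,0,0)
entry J[1][1] = 0.8660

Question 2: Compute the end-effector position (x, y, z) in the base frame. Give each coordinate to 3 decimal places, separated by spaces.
11.165 5.917 1.012

after link 1: o_1 = (0.8660, -0.5000, 2.0000)
after link 2: o_2 = (4.0981, 1.0981, 2.0000)
after link 3: o_3 = (6.3971, 2.0801, 4.5981)
after link 4: o_4 = (8.8971, 6.4103, 4.5981)
after link 5: o_5 = (9.3480, 6.9664, 3.3785)
after link 6: o_6 = (11.1650, 5.9174, 1.0125)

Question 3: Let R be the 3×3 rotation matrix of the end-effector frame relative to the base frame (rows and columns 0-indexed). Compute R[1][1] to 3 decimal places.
-0.866

End-effector y-axis (col 1 of R) = (-0.5000,-0.8660,-0.0000)
R[1][1] = -0.8660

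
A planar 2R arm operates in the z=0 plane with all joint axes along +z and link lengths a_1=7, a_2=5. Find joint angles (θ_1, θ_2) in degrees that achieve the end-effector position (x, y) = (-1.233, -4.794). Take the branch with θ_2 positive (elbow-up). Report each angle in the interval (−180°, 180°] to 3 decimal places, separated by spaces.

cos θ_2 = (24.5027−7²−5²)/(2·7·5) = -0.7071; θ_2 = 134.9998° (elbow-up)
β = atan2(-4.7940,-1.2330) = -104.4237°; ψ = atan2(3.5355,3.4645) = 45.5817°
θ_1 = β − ψ = -150.0053°

-150.005 135.000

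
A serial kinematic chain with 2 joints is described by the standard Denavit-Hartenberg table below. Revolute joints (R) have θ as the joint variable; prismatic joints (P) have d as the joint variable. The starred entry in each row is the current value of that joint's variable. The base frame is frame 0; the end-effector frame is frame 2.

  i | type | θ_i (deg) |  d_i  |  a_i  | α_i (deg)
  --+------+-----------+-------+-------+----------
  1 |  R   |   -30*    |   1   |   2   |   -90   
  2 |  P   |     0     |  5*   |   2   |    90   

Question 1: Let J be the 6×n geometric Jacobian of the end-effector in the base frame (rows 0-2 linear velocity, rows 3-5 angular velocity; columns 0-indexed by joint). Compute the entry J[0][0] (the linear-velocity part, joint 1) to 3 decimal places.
-2.330

axis z_0 = ẑ; lever o_n−o_0 = (5.9641,2.3301,1.0000)
cross product → J_v[:, 0] = (-2.3301,5.9641,0.0000)
J_ω[:, 0] = z_0
entry J[0][0] = -2.3301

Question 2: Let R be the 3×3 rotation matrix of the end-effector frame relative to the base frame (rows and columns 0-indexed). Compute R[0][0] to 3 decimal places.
0.866

End-effector x-axis (col 0 of R) = (0.8660,-0.5000,0.0000)
R[0][0] = 0.8660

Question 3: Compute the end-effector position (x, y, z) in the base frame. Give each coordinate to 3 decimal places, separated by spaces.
5.964 2.330 1.000

after link 1: o_1 = (1.7321, -1.0000, 1.0000)
after link 2: o_2 = (5.9641, 2.3301, 1.0000)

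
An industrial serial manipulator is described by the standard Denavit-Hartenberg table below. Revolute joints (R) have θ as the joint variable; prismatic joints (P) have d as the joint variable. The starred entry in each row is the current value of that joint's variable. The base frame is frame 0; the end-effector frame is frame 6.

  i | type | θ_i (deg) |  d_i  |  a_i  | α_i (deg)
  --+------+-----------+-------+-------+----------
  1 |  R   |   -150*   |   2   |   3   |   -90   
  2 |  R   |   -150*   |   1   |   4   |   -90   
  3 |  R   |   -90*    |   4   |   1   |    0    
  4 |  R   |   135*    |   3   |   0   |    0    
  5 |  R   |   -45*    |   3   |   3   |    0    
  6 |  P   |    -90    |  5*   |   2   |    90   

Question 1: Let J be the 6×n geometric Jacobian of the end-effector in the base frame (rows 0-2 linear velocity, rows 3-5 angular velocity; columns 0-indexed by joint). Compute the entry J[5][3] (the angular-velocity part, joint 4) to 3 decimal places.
0.866

axis z_3 = (-0.4330,-0.2500,0.8660); lever o_n−o_3 = (-1.5131,-3.1830,11.0263)
cross product → J_v[:, 3] = (0.0000,3.4641,1.0000)
J_ω[:, 3] = z_3
entry J[5][3] = 0.8660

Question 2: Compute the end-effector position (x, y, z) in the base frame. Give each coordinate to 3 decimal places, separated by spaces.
after link 1: o_1 = (-2.5981, -1.5000, 2.0000)
after link 2: o_2 = (0.9019, -0.6340, 4.0000)
after link 3: o_3 = (-0.3301, -2.5000, 7.4641)
after link 4: o_4 = (-1.6292, -3.2500, 10.0622)
after link 5: o_5 = (-0.6782, -2.7010, 14.1603)
after link 6: o_6 = (-1.8433, -5.6830, 18.4904)

-1.843 -5.683 18.490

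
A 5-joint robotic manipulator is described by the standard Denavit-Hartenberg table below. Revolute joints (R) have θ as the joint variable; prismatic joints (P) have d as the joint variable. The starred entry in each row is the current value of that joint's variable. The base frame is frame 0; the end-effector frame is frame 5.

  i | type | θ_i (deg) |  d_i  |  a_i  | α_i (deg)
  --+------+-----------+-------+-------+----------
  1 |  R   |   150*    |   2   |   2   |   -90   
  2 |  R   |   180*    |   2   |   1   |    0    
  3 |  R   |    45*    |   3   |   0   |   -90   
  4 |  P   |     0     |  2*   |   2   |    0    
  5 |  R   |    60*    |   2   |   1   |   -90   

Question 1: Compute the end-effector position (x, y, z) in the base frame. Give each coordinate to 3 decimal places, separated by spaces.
after link 1: o_1 = (-1.7321, 1.0000, 2.0000)
after link 2: o_2 = (-1.8660, -1.2321, 2.0000)
after link 3: o_3 = (-3.3660, -3.8301, 2.0000)
after link 4: o_4 = (-3.3660, -3.8301, 4.8284)
after link 5: o_5 = (-3.8516, -2.5498, 6.5962)

-3.852 -2.550 6.596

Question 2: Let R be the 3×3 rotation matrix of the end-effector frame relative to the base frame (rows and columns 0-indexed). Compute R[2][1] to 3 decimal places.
End-effector y-axis (col 1 of R) = (0.6124,-0.3536,-0.7071)
R[2][1] = -0.7071

-0.707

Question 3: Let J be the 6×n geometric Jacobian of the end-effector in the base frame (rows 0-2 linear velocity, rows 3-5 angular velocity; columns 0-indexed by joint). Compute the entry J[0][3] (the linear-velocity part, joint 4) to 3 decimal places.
prismatic axis z_3 = (-0.6124,0.3536,0.7071)
J_v[:, 3] = z_3; J_ω[:, 3] = (0,0,0)
entry J[0][3] = -0.6124

-0.612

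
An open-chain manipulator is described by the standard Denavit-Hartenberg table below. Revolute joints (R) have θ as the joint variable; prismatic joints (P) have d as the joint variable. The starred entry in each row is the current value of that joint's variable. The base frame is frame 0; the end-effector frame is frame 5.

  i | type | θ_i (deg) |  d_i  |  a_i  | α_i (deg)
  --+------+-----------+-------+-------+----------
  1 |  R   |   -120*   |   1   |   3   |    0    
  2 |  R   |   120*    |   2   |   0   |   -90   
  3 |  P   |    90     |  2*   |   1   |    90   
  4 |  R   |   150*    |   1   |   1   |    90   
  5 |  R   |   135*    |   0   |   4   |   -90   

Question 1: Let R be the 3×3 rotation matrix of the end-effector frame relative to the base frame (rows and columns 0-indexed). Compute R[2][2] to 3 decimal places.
End-effector z-axis (col 2 of R) = (-0.7071,-0.3536,-0.6124)
R[2][2] = -0.6124

-0.612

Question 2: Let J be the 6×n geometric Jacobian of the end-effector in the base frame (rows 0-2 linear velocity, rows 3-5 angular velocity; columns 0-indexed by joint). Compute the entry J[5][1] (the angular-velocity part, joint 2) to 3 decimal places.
axis z_1 = (0.0000,0.0000,1.0000); lever o_n−o_1 = (3.8284,1.0858,-0.5835)
cross product → J_v[:, 1] = (-1.0858,3.8284,0.0000)
J_ω[:, 1] = z_1
entry J[5][1] = 1.0000

1.000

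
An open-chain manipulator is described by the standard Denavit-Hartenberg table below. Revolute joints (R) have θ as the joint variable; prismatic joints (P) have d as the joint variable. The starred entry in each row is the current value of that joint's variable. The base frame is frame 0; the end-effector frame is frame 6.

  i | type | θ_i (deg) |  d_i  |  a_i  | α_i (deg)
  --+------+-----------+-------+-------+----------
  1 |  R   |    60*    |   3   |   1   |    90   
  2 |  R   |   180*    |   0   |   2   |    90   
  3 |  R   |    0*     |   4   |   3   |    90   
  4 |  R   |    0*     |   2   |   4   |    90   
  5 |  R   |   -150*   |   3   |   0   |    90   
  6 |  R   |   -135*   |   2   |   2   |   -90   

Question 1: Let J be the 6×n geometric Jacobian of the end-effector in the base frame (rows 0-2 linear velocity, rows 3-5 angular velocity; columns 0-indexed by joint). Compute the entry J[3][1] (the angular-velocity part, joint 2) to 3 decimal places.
axis z_1 = (0.8660,-0.5000,0.0000); lever o_n−o_1 = (-8.4568,-5.7693,2.4142)
cross product → J_v[:, 1] = (-1.2071,-2.0908,-9.2247)
J_ω[:, 1] = z_1
entry J[3][1] = 0.8660

0.866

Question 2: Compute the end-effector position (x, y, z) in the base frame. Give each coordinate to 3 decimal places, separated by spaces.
-7.957 -4.903 5.414

after link 1: o_1 = (0.5000, 0.8660, 3.0000)
after link 2: o_2 = (-0.5000, -0.8660, 3.0000)
after link 3: o_3 = (-2.0000, -3.4641, 7.0000)
after link 4: o_4 = (-5.7321, -5.9282, 7.0000)
after link 5: o_5 = (-5.7321, -5.9282, 4.0000)
after link 6: o_6 = (-7.9568, -4.9033, 5.4142)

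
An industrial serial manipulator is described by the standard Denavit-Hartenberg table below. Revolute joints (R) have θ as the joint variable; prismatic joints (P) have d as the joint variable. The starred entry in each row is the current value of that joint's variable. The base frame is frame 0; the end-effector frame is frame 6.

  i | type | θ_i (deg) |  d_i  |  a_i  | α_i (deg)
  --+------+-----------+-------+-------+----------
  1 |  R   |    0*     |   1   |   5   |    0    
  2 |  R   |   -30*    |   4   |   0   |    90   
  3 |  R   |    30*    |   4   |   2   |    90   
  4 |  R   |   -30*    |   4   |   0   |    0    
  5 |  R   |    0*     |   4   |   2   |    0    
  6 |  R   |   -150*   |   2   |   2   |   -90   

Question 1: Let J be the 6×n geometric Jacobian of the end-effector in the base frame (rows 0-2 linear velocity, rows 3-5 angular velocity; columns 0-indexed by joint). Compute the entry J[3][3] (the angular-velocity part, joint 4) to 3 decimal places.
axis z_3 = (0.4330,-0.2500,-0.8660); lever o_n−o_3 = (4.6292,-1.5179,-8.7942)
cross product → J_v[:, 3] = (0.8840,-0.2010,0.5000)
J_ω[:, 3] = z_3
entry J[3][3] = 0.4330

0.433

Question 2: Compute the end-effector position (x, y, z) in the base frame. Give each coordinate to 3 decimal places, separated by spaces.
9.129 -5.848 -2.794

after link 1: o_1 = (5.0000, 0.0000, 1.0000)
after link 2: o_2 = (5.0000, 0.0000, 5.0000)
after link 3: o_3 = (4.5000, -4.3301, 6.0000)
after link 4: o_4 = (6.2321, -5.3301, 2.5359)
after link 5: o_5 = (9.7631, -6.2141, -0.0622)
after link 6: o_6 = (9.1292, -5.8481, -2.7942)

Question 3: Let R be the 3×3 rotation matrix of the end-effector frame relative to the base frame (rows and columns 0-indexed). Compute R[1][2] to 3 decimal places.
End-effector z-axis (col 2 of R) = (0.5000,0.8660,-0.0000)
R[1][2] = 0.8660

0.866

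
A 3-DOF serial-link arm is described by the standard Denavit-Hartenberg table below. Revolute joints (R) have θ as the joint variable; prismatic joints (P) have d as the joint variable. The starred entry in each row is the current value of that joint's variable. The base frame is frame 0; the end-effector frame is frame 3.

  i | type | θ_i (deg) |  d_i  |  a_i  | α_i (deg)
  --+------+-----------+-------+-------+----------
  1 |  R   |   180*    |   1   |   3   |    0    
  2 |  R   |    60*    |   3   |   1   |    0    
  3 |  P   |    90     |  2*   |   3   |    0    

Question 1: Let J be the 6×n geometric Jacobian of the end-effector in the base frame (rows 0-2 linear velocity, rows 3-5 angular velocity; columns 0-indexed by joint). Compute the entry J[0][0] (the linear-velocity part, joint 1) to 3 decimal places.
axis z_0 = ẑ; lever o_n−o_0 = (-0.9019,-2.3660,6.0000)
cross product → J_v[:, 0] = (2.3660,-0.9019,0.0000)
J_ω[:, 0] = z_0
entry J[0][0] = 2.3660

2.366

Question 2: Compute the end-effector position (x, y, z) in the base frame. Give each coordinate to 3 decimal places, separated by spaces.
after link 1: o_1 = (-3.0000, 0.0000, 1.0000)
after link 2: o_2 = (-3.5000, -0.8660, 4.0000)
after link 3: o_3 = (-0.9019, -2.3660, 6.0000)

-0.902 -2.366 6.000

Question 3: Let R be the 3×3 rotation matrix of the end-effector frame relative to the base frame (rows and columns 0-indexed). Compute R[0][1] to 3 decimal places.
0.500

End-effector y-axis (col 1 of R) = (0.5000,0.8660,0.0000)
R[0][1] = 0.5000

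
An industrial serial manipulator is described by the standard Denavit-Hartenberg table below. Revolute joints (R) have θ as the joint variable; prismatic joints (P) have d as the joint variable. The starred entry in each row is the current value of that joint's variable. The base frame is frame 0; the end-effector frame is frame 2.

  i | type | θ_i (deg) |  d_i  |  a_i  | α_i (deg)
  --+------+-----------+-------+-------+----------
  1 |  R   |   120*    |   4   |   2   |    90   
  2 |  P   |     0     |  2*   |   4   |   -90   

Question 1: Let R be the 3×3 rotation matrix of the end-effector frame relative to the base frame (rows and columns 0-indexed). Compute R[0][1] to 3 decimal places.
-0.866

End-effector y-axis (col 1 of R) = (-0.8660,-0.5000,0.0000)
R[0][1] = -0.8660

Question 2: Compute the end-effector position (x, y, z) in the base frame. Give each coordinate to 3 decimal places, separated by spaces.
-1.268 6.196 4.000

after link 1: o_1 = (-1.0000, 1.7321, 4.0000)
after link 2: o_2 = (-1.2679, 6.1962, 4.0000)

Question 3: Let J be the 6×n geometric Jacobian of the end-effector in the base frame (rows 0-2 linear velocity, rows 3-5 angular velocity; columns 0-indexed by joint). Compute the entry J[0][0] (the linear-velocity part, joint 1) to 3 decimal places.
axis z_0 = ẑ; lever o_n−o_0 = (-1.2679,6.1962,4.0000)
cross product → J_v[:, 0] = (-6.1962,-1.2679,0.0000)
J_ω[:, 0] = z_0
entry J[0][0] = -6.1962

-6.196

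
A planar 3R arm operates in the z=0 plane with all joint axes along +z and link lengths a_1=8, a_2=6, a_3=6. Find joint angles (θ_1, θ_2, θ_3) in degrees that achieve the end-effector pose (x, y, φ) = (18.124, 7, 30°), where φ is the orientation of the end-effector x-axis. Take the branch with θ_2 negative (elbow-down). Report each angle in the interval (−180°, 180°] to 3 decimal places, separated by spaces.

30.005 -30.011 30.006

wrist centre = target − a_3·(cos φ, sin φ) = (12.9278, 4.0000)
cos θ_2 = (183.1292−8²−6²)/(2·8·6) = 0.8659; θ_2 = -30.0110° (elbow-down)
β = atan2(4.0000,12.9278) = 17.1926°; ψ = atan2(-3.0010,13.1956) = -12.8125°
θ_1 = β − ψ = 30.0051°
θ_3 = φ − θ_1 − θ_2 = 30.0059° (wrapped to (-180°,180°])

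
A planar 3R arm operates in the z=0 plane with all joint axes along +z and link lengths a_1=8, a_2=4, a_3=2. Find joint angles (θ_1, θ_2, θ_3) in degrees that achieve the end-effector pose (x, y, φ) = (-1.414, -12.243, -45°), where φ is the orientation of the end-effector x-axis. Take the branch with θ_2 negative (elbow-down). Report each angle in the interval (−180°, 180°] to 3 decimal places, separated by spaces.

-90.001 -44.992 89.993

wrist centre = target − a_3·(cos φ, sin φ) = (-2.8282, -10.8288)
cos θ_2 = (125.2614−8²−4²)/(2·8·4) = 0.7072; θ_2 = -44.9917° (elbow-down)
β = atan2(-10.8288,-2.8282) = -104.6373°; ψ = atan2(-2.8280,10.8288) = -14.6362°
θ_1 = β − ψ = -90.0010°
θ_3 = φ − θ_1 − θ_2 = 89.9927° (wrapped to (-180°,180°])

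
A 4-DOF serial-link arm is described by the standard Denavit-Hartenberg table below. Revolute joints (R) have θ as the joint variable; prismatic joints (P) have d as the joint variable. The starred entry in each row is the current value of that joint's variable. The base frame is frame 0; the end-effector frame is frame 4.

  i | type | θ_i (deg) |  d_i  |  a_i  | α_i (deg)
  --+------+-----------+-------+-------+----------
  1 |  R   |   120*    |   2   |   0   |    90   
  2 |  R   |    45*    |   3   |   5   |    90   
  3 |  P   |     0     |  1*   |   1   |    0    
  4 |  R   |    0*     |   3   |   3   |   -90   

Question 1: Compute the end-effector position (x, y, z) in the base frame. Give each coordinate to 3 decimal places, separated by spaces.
after link 1: o_1 = (0.0000, 0.0000, 2.0000)
after link 2: o_2 = (0.8303, 4.5619, 5.5355)
after link 3: o_3 = (0.1232, 5.7866, 5.5355)
after link 4: o_4 = (-1.9981, 9.4608, 5.5355)

-1.998 9.461 5.536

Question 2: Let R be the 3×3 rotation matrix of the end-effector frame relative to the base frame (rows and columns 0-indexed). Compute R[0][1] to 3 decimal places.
End-effector y-axis (col 1 of R) = (0.3536,-0.6124,0.7071)
R[0][1] = 0.3536

0.354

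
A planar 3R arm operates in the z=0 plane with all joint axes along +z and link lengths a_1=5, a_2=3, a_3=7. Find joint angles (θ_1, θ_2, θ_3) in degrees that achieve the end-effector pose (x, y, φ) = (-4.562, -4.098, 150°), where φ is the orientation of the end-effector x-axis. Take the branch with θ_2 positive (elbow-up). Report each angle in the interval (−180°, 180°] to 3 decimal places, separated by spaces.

-89.999 30.002 -150.003

wrist centre = target − a_3·(cos φ, sin φ) = (1.5002, -7.5980)
cos θ_2 = (59.9801−5²−3²)/(2·5·3) = 0.8660; θ_2 = 30.0024° (elbow-up)
β = atan2(-7.5980,1.5002) = -78.8310°; ψ = atan2(1.5001,7.5980) = 11.1685°
θ_1 = β − ψ = -89.9995°
θ_3 = φ − θ_1 − θ_2 = -150.0029° (wrapped to (-180°,180°])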